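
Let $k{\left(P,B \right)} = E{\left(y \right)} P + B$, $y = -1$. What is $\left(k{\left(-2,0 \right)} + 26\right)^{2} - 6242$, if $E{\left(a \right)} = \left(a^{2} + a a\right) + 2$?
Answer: $-5918$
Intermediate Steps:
$E{\left(a \right)} = 2 + 2 a^{2}$ ($E{\left(a \right)} = \left(a^{2} + a^{2}\right) + 2 = 2 a^{2} + 2 = 2 + 2 a^{2}$)
$k{\left(P,B \right)} = B + 4 P$ ($k{\left(P,B \right)} = \left(2 + 2 \left(-1\right)^{2}\right) P + B = \left(2 + 2 \cdot 1\right) P + B = \left(2 + 2\right) P + B = 4 P + B = B + 4 P$)
$\left(k{\left(-2,0 \right)} + 26\right)^{2} - 6242 = \left(\left(0 + 4 \left(-2\right)\right) + 26\right)^{2} - 6242 = \left(\left(0 - 8\right) + 26\right)^{2} - 6242 = \left(-8 + 26\right)^{2} - 6242 = 18^{2} - 6242 = 324 - 6242 = -5918$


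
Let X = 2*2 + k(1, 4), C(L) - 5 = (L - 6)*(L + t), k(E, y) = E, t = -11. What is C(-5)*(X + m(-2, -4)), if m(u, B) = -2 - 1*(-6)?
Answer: 1629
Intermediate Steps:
m(u, B) = 4 (m(u, B) = -2 + 6 = 4)
C(L) = 5 + (-11 + L)*(-6 + L) (C(L) = 5 + (L - 6)*(L - 11) = 5 + (-6 + L)*(-11 + L) = 5 + (-11 + L)*(-6 + L))
X = 5 (X = 2*2 + 1 = 4 + 1 = 5)
C(-5)*(X + m(-2, -4)) = (71 + (-5)² - 17*(-5))*(5 + 4) = (71 + 25 + 85)*9 = 181*9 = 1629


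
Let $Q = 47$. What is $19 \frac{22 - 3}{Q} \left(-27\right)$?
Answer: $- \frac{9747}{47} \approx -207.38$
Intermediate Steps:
$19 \frac{22 - 3}{Q} \left(-27\right) = 19 \frac{22 - 3}{47} \left(-27\right) = 19 \left(22 - 3\right) \frac{1}{47} \left(-27\right) = 19 \cdot 19 \cdot \frac{1}{47} \left(-27\right) = 19 \cdot \frac{19}{47} \left(-27\right) = \frac{361}{47} \left(-27\right) = - \frac{9747}{47}$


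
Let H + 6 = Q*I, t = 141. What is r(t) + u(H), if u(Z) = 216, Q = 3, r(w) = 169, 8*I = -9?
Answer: 385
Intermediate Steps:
I = -9/8 (I = (⅛)*(-9) = -9/8 ≈ -1.1250)
H = -75/8 (H = -6 + 3*(-9/8) = -6 - 27/8 = -75/8 ≈ -9.3750)
r(t) + u(H) = 169 + 216 = 385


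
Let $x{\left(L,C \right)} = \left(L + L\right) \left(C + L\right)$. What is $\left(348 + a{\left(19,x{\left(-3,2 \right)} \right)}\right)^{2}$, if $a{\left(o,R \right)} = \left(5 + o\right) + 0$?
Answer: $138384$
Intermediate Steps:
$x{\left(L,C \right)} = 2 L \left(C + L\right)$
$a{\left(o,R \right)} = 5 + o$
$\left(348 + a{\left(19,x{\left(-3,2 \right)} \right)}\right)^{2} = \left(348 + \left(5 + 19\right)\right)^{2} = \left(348 + 24\right)^{2} = 372^{2} = 138384$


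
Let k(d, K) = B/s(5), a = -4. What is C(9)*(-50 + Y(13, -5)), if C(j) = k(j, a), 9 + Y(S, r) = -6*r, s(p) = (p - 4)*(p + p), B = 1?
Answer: -29/10 ≈ -2.9000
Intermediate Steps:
s(p) = 2*p*(-4 + p) (s(p) = (-4 + p)*(2*p) = 2*p*(-4 + p))
Y(S, r) = -9 - 6*r
k(d, K) = 1/10 (k(d, K) = 1/(2*5*(-4 + 5)) = 1/(2*5*1) = 1/10)
C(j) = 1/10
C(9)*(-50 + Y(13, -5)) = (-50 + (-9 - 6*(-5)))/10 = (-50 + (-9 + 30))/10 = (-50 + 21)/10 = (1/10)*(-29) = -29/10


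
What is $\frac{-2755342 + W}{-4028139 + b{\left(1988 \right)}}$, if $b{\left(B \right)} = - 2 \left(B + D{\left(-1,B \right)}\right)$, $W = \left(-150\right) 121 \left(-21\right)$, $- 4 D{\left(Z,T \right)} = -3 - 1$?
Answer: $\frac{2374192}{4032117} \approx 0.58882$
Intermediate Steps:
$D{\left(Z,T \right)} = 1$ ($D{\left(Z,T \right)} = - \frac{-3 - 1}{4} = \left(- \frac{1}{4}\right) \left(-4\right) = 1$)
$W = 381150$ ($W = \left(-18150\right) \left(-21\right) = 381150$)
$b{\left(B \right)} = -2 - 2 B$ ($b{\left(B \right)} = - 2 \left(B + 1\right) = - 2 \left(1 + B\right) = -2 - 2 B$)
$\frac{-2755342 + W}{-4028139 + b{\left(1988 \right)}} = \frac{-2755342 + 381150}{-4028139 - 3978} = - \frac{2374192}{-4028139 - 3978} = - \frac{2374192}{-4032117} = \left(-2374192\right) \left(- \frac{1}{4032117}\right) = \frac{2374192}{4032117}$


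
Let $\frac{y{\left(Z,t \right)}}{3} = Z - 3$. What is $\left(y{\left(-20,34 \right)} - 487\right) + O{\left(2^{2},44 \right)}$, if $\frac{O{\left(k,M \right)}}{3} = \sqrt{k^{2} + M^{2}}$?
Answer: $-556 + 12 \sqrt{122} \approx -423.46$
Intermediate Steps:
$y{\left(Z,t \right)} = -9 + 3 Z$ ($y{\left(Z,t \right)} = 3 \left(Z - 3\right) = 3 \left(-3 + Z\right) = -9 + 3 Z$)
$O{\left(k,M \right)} = 3 \sqrt{M^{2} + k^{2}}$ ($O{\left(k,M \right)} = 3 \sqrt{k^{2} + M^{2}} = 3 \sqrt{M^{2} + k^{2}}$)
$\left(y{\left(-20,34 \right)} - 487\right) + O{\left(2^{2},44 \right)} = \left(\left(-9 + 3 \left(-20\right)\right) - 487\right) + 3 \sqrt{44^{2} + \left(2^{2}\right)^{2}} = \left(\left(-9 - 60\right) - 487\right) + 3 \sqrt{1936 + 4^{2}} = \left(-69 - 487\right) + 3 \sqrt{1936 + 16} = -556 + 3 \sqrt{1952} = -556 + 3 \cdot 4 \sqrt{122} = -556 + 12 \sqrt{122}$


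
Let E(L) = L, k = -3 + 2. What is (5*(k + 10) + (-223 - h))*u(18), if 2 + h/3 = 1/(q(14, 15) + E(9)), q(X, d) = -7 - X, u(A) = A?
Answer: -6183/2 ≈ -3091.5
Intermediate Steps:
k = -1
h = -25/4 (h = -6 + 3/((-7 - 1*14) + 9) = -6 + 3/((-7 - 14) + 9) = -6 + 3/(-21 + 9) = -6 + 3/(-12) = -6 + 3*(-1/12) = -6 - ¼ = -25/4 ≈ -6.2500)
(5*(k + 10) + (-223 - h))*u(18) = (5*(-1 + 10) + (-223 - 1*(-25/4)))*18 = (5*9 + (-223 + 25/4))*18 = (45 - 867/4)*18 = -687/4*18 = -6183/2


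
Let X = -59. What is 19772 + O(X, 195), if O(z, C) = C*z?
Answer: 8267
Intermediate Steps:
19772 + O(X, 195) = 19772 + 195*(-59) = 19772 - 11505 = 8267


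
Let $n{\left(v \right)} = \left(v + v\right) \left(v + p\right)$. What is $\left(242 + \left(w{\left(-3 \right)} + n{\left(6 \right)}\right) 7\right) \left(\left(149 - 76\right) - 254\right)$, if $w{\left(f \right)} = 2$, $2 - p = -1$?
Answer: $-183172$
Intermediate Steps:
$p = 3$ ($p = 2 - -1 = 2 + 1 = 3$)
$n{\left(v \right)} = 2 v \left(3 + v\right)$ ($n{\left(v \right)} = \left(v + v\right) \left(v + 3\right) = 2 v \left(3 + v\right)$)
$\left(242 + \left(w{\left(-3 \right)} + n{\left(6 \right)}\right) 7\right) \left(\left(149 - 76\right) - 254\right) = \left(242 + \left(2 + 2 \cdot 6 \left(3 + 6\right)\right) 7\right) \left(\left(149 - 76\right) - 254\right) = \left(242 + \left(2 + 2 \cdot 6 \cdot 9\right) 7\right) \left(73 - 254\right) = \left(242 + \left(2 + 108\right) 7\right) \left(-181\right) = \left(242 + 110 \cdot 7\right) \left(-181\right) = \left(242 + 770\right) \left(-181\right) = 1012 \left(-181\right) = -183172$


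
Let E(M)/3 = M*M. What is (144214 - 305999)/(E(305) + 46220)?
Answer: -32357/65059 ≈ -0.49735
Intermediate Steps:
E(M) = 3*M² (E(M) = 3*(M*M) = 3*M²)
(144214 - 305999)/(E(305) + 46220) = (144214 - 305999)/(3*305² + 46220) = -161785/(3*93025 + 46220) = -161785/(279075 + 46220) = -161785/325295 = -161785*1/325295 = -32357/65059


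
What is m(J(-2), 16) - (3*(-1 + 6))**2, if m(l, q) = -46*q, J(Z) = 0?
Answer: -961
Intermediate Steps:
m(J(-2), 16) - (3*(-1 + 6))**2 = -46*16 - (3*(-1 + 6))**2 = -736 - (3*5)**2 = -736 - 1*15**2 = -736 - 1*225 = -736 - 225 = -961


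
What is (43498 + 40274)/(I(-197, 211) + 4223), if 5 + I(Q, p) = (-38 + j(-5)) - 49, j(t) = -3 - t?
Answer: 83772/4133 ≈ 20.269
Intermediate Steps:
I(Q, p) = -90 (I(Q, p) = -5 + ((-38 + (-3 - 1*(-5))) - 49) = -5 + ((-38 + (-3 + 5)) - 49) = -5 + ((-38 + 2) - 49) = -5 + (-36 - 49) = -5 - 85 = -90)
(43498 + 40274)/(I(-197, 211) + 4223) = (43498 + 40274)/(-90 + 4223) = 83772/4133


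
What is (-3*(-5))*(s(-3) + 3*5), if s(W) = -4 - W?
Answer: 210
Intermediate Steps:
(-3*(-5))*(s(-3) + 3*5) = (-3*(-5))*((-4 - 1*(-3)) + 3*5) = 15*((-4 + 3) + 15) = 15*(-1 + 15) = 15*14 = 210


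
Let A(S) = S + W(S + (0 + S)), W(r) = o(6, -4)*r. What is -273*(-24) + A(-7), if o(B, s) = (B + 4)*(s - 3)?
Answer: 7525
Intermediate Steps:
o(B, s) = (-3 + s)*(4 + B) (o(B, s) = (4 + B)*(-3 + s) = (-3 + s)*(4 + B))
W(r) = -70*r (W(r) = (-12 - 3*6 + 4*(-4) + 6*(-4))*r = (-12 - 18 - 16 - 24)*r = -70*r)
A(S) = -139*S (A(S) = S - 70*(S + (0 + S)) = S - 70*(S + S) = S - 140*S = -139*S)
-273*(-24) + A(-7) = -273*(-24) - 139*(-7) = 6552 + 973 = 7525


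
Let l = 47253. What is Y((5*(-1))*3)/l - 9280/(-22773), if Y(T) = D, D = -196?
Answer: 48227148/119565841 ≈ 0.40335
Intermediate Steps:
Y(T) = -196
Y((5*(-1))*3)/l - 9280/(-22773) = -196/47253 - 9280/(-22773) = -196*1/47253 - 9280*(-1/22773) = -196/47253 + 9280/22773 = 48227148/119565841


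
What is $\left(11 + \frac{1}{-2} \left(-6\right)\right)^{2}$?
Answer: $196$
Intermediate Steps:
$\left(11 + \frac{1}{-2} \left(-6\right)\right)^{2} = \left(11 - -3\right)^{2} = \left(11 + 3\right)^{2} = 14^{2} = 196$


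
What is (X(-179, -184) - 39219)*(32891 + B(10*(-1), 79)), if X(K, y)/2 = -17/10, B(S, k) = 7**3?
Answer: -6517586208/5 ≈ -1.3035e+9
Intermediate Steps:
B(S, k) = 343
X(K, y) = -17/5 (X(K, y) = 2*(-17/10) = -17/5)
(X(-179, -184) - 39219)*(32891 + B(10*(-1), 79)) = (-17/5 - 39219)*(32891 + 343) = -196112/5*33234 = -6517586208/5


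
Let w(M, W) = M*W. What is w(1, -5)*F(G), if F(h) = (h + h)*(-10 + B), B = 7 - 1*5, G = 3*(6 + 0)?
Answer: 1440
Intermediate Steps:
G = 18 (G = 3*6 = 18)
B = 2 (B = 7 - 5 = 2)
F(h) = -16*h (F(h) = (h + h)*(-10 + 2) = (2*h)*(-8) = -16*h)
w(1, -5)*F(G) = (1*(-5))*(-16*18) = -5*(-288) = 1440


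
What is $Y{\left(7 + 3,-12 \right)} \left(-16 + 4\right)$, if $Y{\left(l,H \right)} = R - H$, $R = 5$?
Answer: $-204$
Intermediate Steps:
$Y{\left(l,H \right)} = 5 - H$
$Y{\left(7 + 3,-12 \right)} \left(-16 + 4\right) = \left(5 - -12\right) \left(-16 + 4\right) = \left(5 + 12\right) \left(-12\right) = 17 \left(-12\right) = -204$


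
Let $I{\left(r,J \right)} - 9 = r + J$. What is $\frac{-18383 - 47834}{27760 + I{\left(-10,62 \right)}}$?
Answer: $- \frac{66217}{27821} \approx -2.3801$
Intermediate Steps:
$I{\left(r,J \right)} = 9 + J + r$ ($I{\left(r,J \right)} = 9 + \left(r + J\right) = 9 + \left(J + r\right) = 9 + J + r$)
$\frac{-18383 - 47834}{27760 + I{\left(-10,62 \right)}} = \frac{-18383 - 47834}{27760 + \left(9 + 62 - 10\right)} = - \frac{66217}{27760 + 61} = - \frac{66217}{27821}$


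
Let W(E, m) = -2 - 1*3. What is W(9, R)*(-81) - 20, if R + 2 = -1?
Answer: 385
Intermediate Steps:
R = -3 (R = -2 - 1 = -3)
W(E, m) = -5 (W(E, m) = -2 - 3 = -5)
W(9, R)*(-81) - 20 = -5*(-81) - 20 = 405 - 20 = 385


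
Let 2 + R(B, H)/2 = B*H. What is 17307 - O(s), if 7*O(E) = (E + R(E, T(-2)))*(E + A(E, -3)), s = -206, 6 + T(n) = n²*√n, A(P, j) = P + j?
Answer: 1059879/7 - 683920*I*√2/7 ≈ 1.5141e+5 - 1.3817e+5*I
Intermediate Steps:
T(n) = -6 + n^(5/2) (T(n) = -6 + n²*√n = -6 + n^(5/2))
R(B, H) = -4 + 2*B*H (R(B, H) = -4 + 2*(B*H) = -4 + 2*B*H)
O(E) = (-3 + 2*E)*(-4 + E + 2*E*(-6 + 4*I*√2))/7 (O(E) = ((E + (-4 + 2*E*(-6 + (-2)^(5/2))))*(E + (E - 3)))/7 = ((E + (-4 + 2*E*(-6 + 4*I*√2)))*(E + (-3 + E)))/7 = ((-4 + E + 2*E*(-6 + 4*I*√2))*(-3 + 2*E))/7 = ((-3 + 2*E)*(-4 + E + 2*E*(-6 + 4*I*√2)))/7 = (-3 + 2*E)*(-4 + E + 2*E*(-6 + 4*I*√2))/7)
17307 - O(s) = 17307 - (12/7 - 22/7*(-206)² + (25/7)*(-206) - 24/7*I*(-206)*√2 + (16/7)*I*√2*(-206)²) = 17307 - (12/7 - 22/7*42436 - 5150/7 + 4944*I*√2/7 + (16/7)*I*√2*42436) = 17307 - (12/7 - 933592/7 - 5150/7 + 4944*I*√2/7 + 678976*I*√2/7) = 17307 - (-938730/7 + 683920*I*√2/7) = 17307 + (938730/7 - 683920*I*√2/7) = 1059879/7 - 683920*I*√2/7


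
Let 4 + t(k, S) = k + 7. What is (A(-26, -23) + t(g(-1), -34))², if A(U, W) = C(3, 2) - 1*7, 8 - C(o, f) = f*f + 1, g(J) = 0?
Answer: 1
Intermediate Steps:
C(o, f) = 7 - f² (C(o, f) = 8 - (f*f + 1) = 8 - (f² + 1) = 8 - (1 + f²) = 8 + (-1 - f²) = 7 - f²)
t(k, S) = 3 + k (t(k, S) = -4 + (k + 7) = -4 + (7 + k) = 3 + k)
A(U, W) = -4 (A(U, W) = (7 - 1*2²) - 1*7 = (7 - 1*4) - 7 = (7 - 4) - 7 = 3 - 7 = -4)
(A(-26, -23) + t(g(-1), -34))² = (-4 + (3 + 0))² = (-4 + 3)² = (-1)² = 1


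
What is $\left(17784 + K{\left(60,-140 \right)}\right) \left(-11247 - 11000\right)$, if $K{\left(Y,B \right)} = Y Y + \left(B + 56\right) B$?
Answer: $-737354568$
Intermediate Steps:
$K{\left(Y,B \right)} = Y^{2} + B \left(56 + B\right)$ ($K{\left(Y,B \right)} = Y^{2} + \left(56 + B\right) B = Y^{2} + B \left(56 + B\right)$)
$\left(17784 + K{\left(60,-140 \right)}\right) \left(-11247 - 11000\right) = \left(17784 + \left(\left(-140\right)^{2} + 60^{2} + 56 \left(-140\right)\right)\right) \left(-11247 - 11000\right) = \left(17784 + \left(19600 + 3600 - 7840\right)\right) \left(-22247\right) = \left(17784 + 15360\right) \left(-22247\right) = 33144 \left(-22247\right) = -737354568$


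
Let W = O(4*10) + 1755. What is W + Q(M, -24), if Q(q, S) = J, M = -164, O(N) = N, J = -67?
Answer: 1728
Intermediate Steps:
Q(q, S) = -67
W = 1795 (W = 4*10 + 1755 = 40 + 1755 = 1795)
W + Q(M, -24) = 1795 - 67 = 1728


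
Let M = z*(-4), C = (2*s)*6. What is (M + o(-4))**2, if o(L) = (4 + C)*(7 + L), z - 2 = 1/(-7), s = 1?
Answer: 80656/49 ≈ 1646.0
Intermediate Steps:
C = 12 (C = (2*1)*6 = 2*6 = 12)
z = 13/7 (z = 2 + 1/(-7) = 2 - 1/7 = 13/7 ≈ 1.8571)
o(L) = 112 + 16*L (o(L) = (4 + 12)*(7 + L) = 16*(7 + L) = 112 + 16*L)
M = -52/7 (M = (13/7)*(-4) = -52/7 ≈ -7.4286)
(M + o(-4))**2 = (-52/7 + (112 + 16*(-4)))**2 = (-52/7 + (112 - 64))**2 = (-52/7 + 48)**2 = (284/7)**2 = 80656/49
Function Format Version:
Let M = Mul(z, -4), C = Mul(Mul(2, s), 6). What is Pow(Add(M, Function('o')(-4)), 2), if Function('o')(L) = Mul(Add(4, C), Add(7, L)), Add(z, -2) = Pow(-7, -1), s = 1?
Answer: Rational(80656, 49) ≈ 1646.0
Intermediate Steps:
C = 12 (C = Mul(Mul(2, 1), 6) = Mul(2, 6) = 12)
z = Rational(13, 7) (z = Add(2, Pow(-7, -1)) = Add(2, Rational(-1, 7)) = Rational(13, 7) ≈ 1.8571)
Function('o')(L) = Add(112, Mul(16, L)) (Function('o')(L) = Mul(Add(4, 12), Add(7, L)) = Mul(16, Add(7, L)) = Add(112, Mul(16, L)))
M = Rational(-52, 7) (M = Mul(Rational(13, 7), -4) = Rational(-52, 7) ≈ -7.4286)
Pow(Add(M, Function('o')(-4)), 2) = Pow(Add(Rational(-52, 7), Add(112, Mul(16, -4))), 2) = Pow(Add(Rational(-52, 7), Add(112, -64)), 2) = Pow(Add(Rational(-52, 7), 48), 2) = Pow(Rational(284, 7), 2) = Rational(80656, 49)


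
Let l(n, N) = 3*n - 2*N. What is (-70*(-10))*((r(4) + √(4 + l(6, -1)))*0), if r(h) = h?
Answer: 0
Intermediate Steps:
l(n, N) = -2*N + 3*n
(-70*(-10))*((r(4) + √(4 + l(6, -1)))*0) = (-70*(-10))*((4 + √(4 + (-2*(-1) + 3*6)))*0) = (-70*(-10))*((4 + √(4 + (2 + 18)))*0) = 700*((4 + √(4 + 20))*0) = 700*((4 + √24)*0) = 700*((4 + 2*√6)*0) = 700*0 = 0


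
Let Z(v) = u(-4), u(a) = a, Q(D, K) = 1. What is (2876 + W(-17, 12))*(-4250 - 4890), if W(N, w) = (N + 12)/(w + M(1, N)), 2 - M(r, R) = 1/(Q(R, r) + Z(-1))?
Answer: -1130188420/43 ≈ -2.6283e+7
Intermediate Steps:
Z(v) = -4
M(r, R) = 7/3 (M(r, R) = 2 - 1/(1 - 4) = 2 - 1/(-3) = 2 - 1*(-1/3) = 2 + 1/3 = 7/3)
W(N, w) = (12 + N)/(7/3 + w) (W(N, w) = (N + 12)/(w + 7/3) = (12 + N)/(7/3 + w))
(2876 + W(-17, 12))*(-4250 - 4890) = (2876 + 3*(12 - 17)/(7 + 3*12))*(-4250 - 4890) = (2876 + 3*(-5)/(7 + 36))*(-9140) = (2876 + 3*(-5)/43)*(-9140) = (2876 + 3*(1/43)*(-5))*(-9140) = (2876 - 15/43)*(-9140) = (123653/43)*(-9140) = -1130188420/43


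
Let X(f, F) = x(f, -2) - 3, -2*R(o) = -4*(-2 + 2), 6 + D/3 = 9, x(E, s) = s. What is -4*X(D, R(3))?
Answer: 20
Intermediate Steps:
D = 9 (D = -18 + 3*9 = -18 + 27 = 9)
R(o) = 0 (R(o) = -(-2)*(-2 + 2) = -(-2)*0 = -½*0 = 0)
X(f, F) = -5 (X(f, F) = -2 - 3 = -5)
-4*X(D, R(3)) = -4*(-5) = 20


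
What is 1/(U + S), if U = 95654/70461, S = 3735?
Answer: 70461/263267489 ≈ 0.00026764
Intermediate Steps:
U = 95654/70461 (U = 95654*(1/70461) = 95654/70461 ≈ 1.3575)
1/(U + S) = 1/(95654/70461 + 3735) = 1/(263267489/70461) = 70461/263267489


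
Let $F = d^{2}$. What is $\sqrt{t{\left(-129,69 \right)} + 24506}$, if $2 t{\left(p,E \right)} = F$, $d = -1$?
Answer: $\frac{\sqrt{98026}}{2} \approx 156.55$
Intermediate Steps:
$F = 1$ ($F = \left(-1\right)^{2} = 1$)
$t{\left(p,E \right)} = \frac{1}{2}$ ($t{\left(p,E \right)} = \frac{1}{2} \cdot 1 = \frac{1}{2}$)
$\sqrt{t{\left(-129,69 \right)} + 24506} = \sqrt{\frac{1}{2} + 24506} = \sqrt{\frac{49013}{2}} = \frac{\sqrt{98026}}{2}$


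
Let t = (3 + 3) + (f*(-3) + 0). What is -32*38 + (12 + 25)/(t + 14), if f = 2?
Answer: -16987/14 ≈ -1213.4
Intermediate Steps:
t = 0 (t = (3 + 3) + (2*(-3) + 0) = 6 + (-6 + 0) = 6 - 6 = 0)
-32*38 + (12 + 25)/(t + 14) = -32*38 + (12 + 25)/(0 + 14) = -1216 + 37/14 = -16987/14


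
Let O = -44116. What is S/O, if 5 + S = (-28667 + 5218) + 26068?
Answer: -1307/22058 ≈ -0.059253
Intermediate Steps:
S = 2614 (S = -5 + ((-28667 + 5218) + 26068) = -5 + (-23449 + 26068) = -5 + 2619 = 2614)
S/O = 2614/(-44116) = 2614*(-1/44116) = -1307/22058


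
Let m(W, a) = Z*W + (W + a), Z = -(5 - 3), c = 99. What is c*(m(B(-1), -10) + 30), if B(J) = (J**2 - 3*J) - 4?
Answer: 1980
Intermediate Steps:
B(J) = -4 + J**2 - 3*J
Z = -2 (Z = -1*2 = -2)
m(W, a) = a - W (m(W, a) = -2*W + (W + a) = a - W)
c*(m(B(-1), -10) + 30) = 99*((-10 - (-4 + (-1)**2 - 3*(-1))) + 30) = 99*((-10 - (-4 + 1 + 3)) + 30) = 99*((-10 - 1*0) + 30) = 99*((-10 + 0) + 30) = 99*(-10 + 30) = 99*20 = 1980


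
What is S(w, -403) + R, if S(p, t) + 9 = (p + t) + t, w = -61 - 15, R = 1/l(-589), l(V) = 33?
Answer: -29402/33 ≈ -890.97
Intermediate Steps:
R = 1/33 ≈ 0.030303
w = -76
S(p, t) = -9 + p + 2*t (S(p, t) = -9 + ((p + t) + t) = -9 + (p + 2*t) = -9 + p + 2*t)
S(w, -403) + R = (-9 - 76 + 2*(-403)) + 1/33 = (-9 - 76 - 806) + 1/33 = -891 + 1/33 = -29402/33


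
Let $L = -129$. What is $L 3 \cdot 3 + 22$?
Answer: $-1139$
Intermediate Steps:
$L 3 \cdot 3 + 22 = - 129 \cdot 3 \cdot 3 + 22 = \left(-129\right) 9 + 22 = -1161 + 22 = -1139$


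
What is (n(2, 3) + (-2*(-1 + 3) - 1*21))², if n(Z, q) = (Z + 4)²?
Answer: 121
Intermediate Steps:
n(Z, q) = (4 + Z)²
(n(2, 3) + (-2*(-1 + 3) - 1*21))² = ((4 + 2)² + (-2*(-1 + 3) - 1*21))² = (6² + (-2*2 - 21))² = (36 + (-4 - 21))² = (36 - 25)² = 11² = 121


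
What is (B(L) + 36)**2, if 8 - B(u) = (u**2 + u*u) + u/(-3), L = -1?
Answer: 15625/9 ≈ 1736.1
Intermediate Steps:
B(u) = 8 - 2*u**2 + u/3 (B(u) = 8 - ((u**2 + u*u) + u/(-3)) = 8 - ((u**2 + u**2) + u*(-1/3)) = 8 - (2*u**2 - u/3) = 8 + (-2*u**2 + u/3) = 8 - 2*u**2 + u/3)
(B(L) + 36)**2 = ((8 - 2*(-1)**2 + (1/3)*(-1)) + 36)**2 = ((8 - 2*1 - 1/3) + 36)**2 = ((8 - 2 - 1/3) + 36)**2 = (17/3 + 36)**2 = (125/3)**2 = 15625/9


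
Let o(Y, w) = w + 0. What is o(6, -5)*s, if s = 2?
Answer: -10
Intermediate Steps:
o(Y, w) = w
o(6, -5)*s = -5*2 = -10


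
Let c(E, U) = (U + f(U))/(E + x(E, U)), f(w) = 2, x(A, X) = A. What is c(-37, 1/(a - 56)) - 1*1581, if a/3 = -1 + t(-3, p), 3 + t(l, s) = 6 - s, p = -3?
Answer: -4796835/3034 ≈ -1581.0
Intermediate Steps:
t(l, s) = 3 - s (t(l, s) = -3 + (6 - s) = 3 - s)
a = 15 (a = 3*(-1 + (3 - 1*(-3))) = 3*(-1 + (3 + 3)) = 3*(-1 + 6) = 3*5 = 15)
c(E, U) = (2 + U)/(2*E) (c(E, U) = (U + 2)/(E + E) = (2 + U)/((2*E)) = (2 + U)*(1/(2*E)) = (2 + U)/(2*E))
c(-37, 1/(a - 56)) - 1*1581 = (½)*(2 + 1/(15 - 56))/(-37) - 1*1581 = (½)*(-1/37)*(2 + 1/(-41)) - 1581 = (½)*(-1/37)*(2 - 1/41) - 1581 = (½)*(-1/37)*(81/41) - 1581 = -81/3034 - 1581 = -4796835/3034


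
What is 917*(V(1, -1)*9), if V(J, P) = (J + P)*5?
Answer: 0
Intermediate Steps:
V(J, P) = 5*J + 5*P
917*(V(1, -1)*9) = 917*((5*1 + 5*(-1))*9) = 917*((5 - 5)*9) = 917*(0*9) = 917*0 = 0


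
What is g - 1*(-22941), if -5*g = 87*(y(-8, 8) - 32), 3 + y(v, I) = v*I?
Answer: 123318/5 ≈ 24664.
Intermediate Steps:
y(v, I) = -3 + I*v (y(v, I) = -3 + v*I = -3 + I*v)
g = 8613/5 (g = -87*((-3 + 8*(-8)) - 32)/5 = -87*((-3 - 64) - 32)/5 = -87*(-67 - 32)/5 = -87*(-99)/5 = -1/5*(-8613) = 8613/5 ≈ 1722.6)
g - 1*(-22941) = 8613/5 - 1*(-22941) = 8613/5 + 22941 = 123318/5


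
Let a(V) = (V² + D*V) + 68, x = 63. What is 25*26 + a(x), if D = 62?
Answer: 8593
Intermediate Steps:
a(V) = 68 + V² + 62*V (a(V) = (V² + 62*V) + 68 = 68 + V² + 62*V)
25*26 + a(x) = 25*26 + (68 + 63² + 62*63) = 650 + (68 + 3969 + 3906) = 650 + 7943 = 8593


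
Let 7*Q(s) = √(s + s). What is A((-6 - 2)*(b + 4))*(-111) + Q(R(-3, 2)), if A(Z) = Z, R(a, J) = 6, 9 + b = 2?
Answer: -2664 + 2*√3/7 ≈ -2663.5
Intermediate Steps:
b = -7 (b = -9 + 2 = -7)
Q(s) = √2*√s/7 (Q(s) = √(s + s)/7 = √(2*s)/7 = (√2*√s)/7 = √2*√s/7)
A((-6 - 2)*(b + 4))*(-111) + Q(R(-3, 2)) = ((-6 - 2)*(-7 + 4))*(-111) + √2*√6/7 = -8*(-3)*(-111) + 2*√3/7 = 24*(-111) + 2*√3/7 = -2664 + 2*√3/7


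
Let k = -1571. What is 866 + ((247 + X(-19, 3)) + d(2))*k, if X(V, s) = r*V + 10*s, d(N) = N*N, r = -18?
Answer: -977867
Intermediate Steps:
d(N) = N**2
X(V, s) = -18*V + 10*s
866 + ((247 + X(-19, 3)) + d(2))*k = 866 + ((247 + (-18*(-19) + 10*3)) + 2**2)*(-1571) = 866 + ((247 + (342 + 30)) + 4)*(-1571) = 866 + ((247 + 372) + 4)*(-1571) = 866 + (619 + 4)*(-1571) = 866 + 623*(-1571) = 866 - 978733 = -977867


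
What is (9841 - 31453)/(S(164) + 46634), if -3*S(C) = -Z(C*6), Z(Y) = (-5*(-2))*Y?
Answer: -3602/8319 ≈ -0.43298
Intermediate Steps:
Z(Y) = 10*Y
S(C) = 20*C (S(C) = -(-1)*10*(C*6)/3 = -(-1)*10*(6*C)/3 = -(-1)*60*C/3 = -(-20)*C = 20*C)
(9841 - 31453)/(S(164) + 46634) = (9841 - 31453)/(20*164 + 46634) = -21612/(3280 + 46634) = -21612/49914 = -21612*1/49914 = -3602/8319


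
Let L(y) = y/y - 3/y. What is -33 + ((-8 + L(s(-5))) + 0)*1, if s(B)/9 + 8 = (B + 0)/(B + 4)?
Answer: -359/9 ≈ -39.889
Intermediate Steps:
s(B) = -72 + 9*B/(4 + B) (s(B) = -72 + 9*((B + 0)/(B + 4)) = -72 + 9*(B/(4 + B)) = -72 + 9*B/(4 + B))
L(y) = 1 - 3/y
-33 + ((-8 + L(s(-5))) + 0)*1 = -33 + ((-8 + (-3 + 9*(-32 - 7*(-5))/(4 - 5))/((9*(-32 - 7*(-5))/(4 - 5)))) + 0)*1 = -33 + ((-8 + (-3 + 9*(-32 + 35)/(-1))/((9*(-32 + 35)/(-1)))) + 0)*1 = -33 + ((-8 + (-3 + 9*(-1)*3)/((9*(-1)*3))) + 0)*1 = -33 + ((-8 + (-3 - 27)/(-27)) + 0)*1 = -33 + ((-8 - 1/27*(-30)) + 0)*1 = -33 + ((-8 + 10/9) + 0)*1 = -33 + (-62/9 + 0)*1 = -33 - 62/9*1 = -33 - 62/9 = -359/9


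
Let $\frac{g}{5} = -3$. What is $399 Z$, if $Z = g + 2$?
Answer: $-5187$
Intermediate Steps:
$g = -15$ ($g = 5 \left(-3\right) = -15$)
$Z = -13$ ($Z = -15 + 2 = -13$)
$399 Z = 399 \left(-13\right) = -5187$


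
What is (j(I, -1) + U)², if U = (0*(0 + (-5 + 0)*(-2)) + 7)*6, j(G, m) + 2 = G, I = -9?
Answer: 961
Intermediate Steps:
j(G, m) = -2 + G
U = 42 (U = (0*(0 - 5*(-2)) + 7)*6 = (0*(0 + 10) + 7)*6 = (0*10 + 7)*6 = (0 + 7)*6 = 7*6 = 42)
(j(I, -1) + U)² = ((-2 - 9) + 42)² = (-11 + 42)² = 31² = 961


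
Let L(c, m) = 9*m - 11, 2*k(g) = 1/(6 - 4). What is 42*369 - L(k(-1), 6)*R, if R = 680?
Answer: -13742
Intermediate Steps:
k(g) = ¼ (k(g) = 1/(2*(6 - 4)) = (½)/2 = (½)*(½) = ¼)
L(c, m) = -11 + 9*m
42*369 - L(k(-1), 6)*R = 42*369 - (-11 + 9*6)*680 = 15498 - (-11 + 54)*680 = 15498 - 43*680 = 15498 - 1*29240 = 15498 - 29240 = -13742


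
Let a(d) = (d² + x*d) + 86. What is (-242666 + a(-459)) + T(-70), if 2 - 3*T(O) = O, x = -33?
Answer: -16728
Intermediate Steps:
T(O) = ⅔ - O/3
a(d) = 86 + d² - 33*d (a(d) = (d² - 33*d) + 86 = 86 + d² - 33*d)
(-242666 + a(-459)) + T(-70) = (-242666 + (86 + (-459)² - 33*(-459))) + (⅔ - ⅓*(-70)) = (-242666 + (86 + 210681 + 15147)) + (⅔ + 70/3) = (-242666 + 225914) + 24 = -16752 + 24 = -16728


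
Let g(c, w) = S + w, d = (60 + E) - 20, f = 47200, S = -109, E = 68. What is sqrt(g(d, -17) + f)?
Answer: sqrt(47074) ≈ 216.97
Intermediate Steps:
d = 108 (d = (60 + 68) - 20 = 128 - 20 = 108)
g(c, w) = -109 + w
sqrt(g(d, -17) + f) = sqrt((-109 - 17) + 47200) = sqrt(-126 + 47200) = sqrt(47074)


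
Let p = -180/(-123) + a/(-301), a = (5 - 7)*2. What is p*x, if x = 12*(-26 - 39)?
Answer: -14214720/12341 ≈ -1151.8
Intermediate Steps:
a = -4 (a = -2*2 = -4)
x = -780 (x = 12*(-65) = -780)
p = 18224/12341 (p = -180/(-123) - 4/(-301) = -180*(-1/123) - 4*(-1/301) = 60/41 + 4/301 = 18224/12341 ≈ 1.4767)
p*x = (18224/12341)*(-780) = -14214720/12341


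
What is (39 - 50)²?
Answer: 121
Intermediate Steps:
(39 - 50)² = (-11)² = 121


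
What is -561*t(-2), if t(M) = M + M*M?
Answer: -1122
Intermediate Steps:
t(M) = M + M²
-561*t(-2) = -(-1122)*(1 - 2) = -(-1122)*(-1) = -561*2 = -1122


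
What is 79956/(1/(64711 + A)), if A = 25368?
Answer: 7202356524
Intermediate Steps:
79956/(1/(64711 + A)) = 79956/(1/(64711 + 25368)) = 79956/(1/90079) = 79956*90079 = 7202356524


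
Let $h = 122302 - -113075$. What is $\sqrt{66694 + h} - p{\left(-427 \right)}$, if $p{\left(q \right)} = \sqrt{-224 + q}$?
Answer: $\sqrt{302071} - i \sqrt{651} \approx 549.61 - 25.515 i$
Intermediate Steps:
$h = 235377$ ($h = 122302 + 113075 = 235377$)
$\sqrt{66694 + h} - p{\left(-427 \right)} = \sqrt{66694 + 235377} - \sqrt{-224 - 427} = \sqrt{302071} - \sqrt{-651} = \sqrt{302071} - i \sqrt{651}$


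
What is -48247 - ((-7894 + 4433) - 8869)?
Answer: -35917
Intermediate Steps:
-48247 - ((-7894 + 4433) - 8869) = -48247 - (-3461 - 8869) = -48247 - 1*(-12330) = -48247 + 12330 = -35917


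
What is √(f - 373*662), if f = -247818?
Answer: 2*I*√123686 ≈ 703.38*I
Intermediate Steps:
√(f - 373*662) = √(-247818 - 373*662) = √(-247818 - 246926) = √(-494744) = 2*I*√123686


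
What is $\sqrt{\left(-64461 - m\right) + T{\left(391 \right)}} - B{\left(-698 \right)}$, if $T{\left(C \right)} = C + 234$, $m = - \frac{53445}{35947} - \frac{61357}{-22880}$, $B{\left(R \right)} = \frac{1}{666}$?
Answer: $- \frac{1}{666} + \frac{i \sqrt{2698927113290576358190}}{205616840} \approx -0.0015015 + 252.66 i$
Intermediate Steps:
$B{\left(R \right)} = \frac{1}{666}$
$m = \frac{982778479}{822467360}$ ($m = \left(-53445\right) \frac{1}{35947} - - \frac{61357}{22880} = - \frac{53445}{35947} + \frac{61357}{22880} = \frac{982778479}{822467360} \approx 1.1949$)
$T{\left(C \right)} = 234 + C$
$\sqrt{\left(-64461 - m\right) + T{\left(391 \right)}} - B{\left(-698 \right)} = \sqrt{\left(-64461 - \frac{982778479}{822467360}\right) + \left(234 + 391\right)} - \frac{1}{666} = \sqrt{\left(-64461 - \frac{982778479}{822467360}\right) + 625} - \frac{1}{666} = \sqrt{- \frac{53018051271439}{822467360} + 625} - \frac{1}{666} = \sqrt{- \frac{52504009171439}{822467360}} - \frac{1}{666} = \frac{i \sqrt{2698927113290576358190}}{205616840} - \frac{1}{666} = - \frac{1}{666} + \frac{i \sqrt{2698927113290576358190}}{205616840}$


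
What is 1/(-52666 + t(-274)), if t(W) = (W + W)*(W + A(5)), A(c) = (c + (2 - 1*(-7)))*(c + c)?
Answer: 1/20766 ≈ 4.8156e-5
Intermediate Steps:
A(c) = 2*c*(9 + c) (A(c) = (c + (2 + 7))*(2*c) = (c + 9)*(2*c) = (9 + c)*(2*c) = 2*c*(9 + c))
t(W) = 2*W*(140 + W) (t(W) = (W + W)*(W + 2*5*(9 + 5)) = (2*W)*(W + 2*5*14) = (2*W)*(W + 140) = (2*W)*(140 + W) = 2*W*(140 + W))
1/(-52666 + t(-274)) = 1/(-52666 + 2*(-274)*(140 - 274)) = 1/(-52666 + 2*(-274)*(-134)) = 1/(-52666 + 73432) = 1/20766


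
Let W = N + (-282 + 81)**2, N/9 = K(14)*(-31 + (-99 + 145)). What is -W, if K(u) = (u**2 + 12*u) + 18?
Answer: -91971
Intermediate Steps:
K(u) = 18 + u**2 + 12*u
N = 51570 (N = 9*((18 + 14**2 + 12*14)*(-31 + (-99 + 145))) = 9*((18 + 196 + 168)*(-31 + 46)) = 9*(382*15) = 9*5730 = 51570)
W = 91971 (W = 51570 + (-282 + 81)**2 = 51570 + (-201)**2 = 51570 + 40401 = 91971)
-W = -1*91971 = -91971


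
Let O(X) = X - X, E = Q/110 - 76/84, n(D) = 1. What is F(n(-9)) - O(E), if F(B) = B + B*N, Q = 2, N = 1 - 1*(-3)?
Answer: 5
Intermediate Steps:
N = 4 (N = 1 + 3 = 4)
F(B) = 5*B (F(B) = B + B*4 = B + 4*B = 5*B)
E = -1024/1155 (E = 2/110 - 76/84 = 2*(1/110) - 76*1/84 = 1/55 - 19/21 = -1024/1155 ≈ -0.88658)
O(X) = 0
F(n(-9)) - O(E) = 5*1 - 1*0 = 5 + 0 = 5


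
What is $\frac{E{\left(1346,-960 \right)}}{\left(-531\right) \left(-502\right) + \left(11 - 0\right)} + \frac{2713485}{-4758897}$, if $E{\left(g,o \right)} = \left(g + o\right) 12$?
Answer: $- \frac{233766208667}{422864483327} \approx -0.55282$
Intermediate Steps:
$E{\left(g,o \right)} = 12 g + 12 o$
$\frac{E{\left(1346,-960 \right)}}{\left(-531\right) \left(-502\right) + \left(11 - 0\right)} + \frac{2713485}{-4758897} = \frac{12 \cdot 1346 + 12 \left(-960\right)}{\left(-531\right) \left(-502\right) + \left(11 - 0\right)} + \frac{2713485}{-4758897} = \frac{16152 - 11520}{266562 + \left(11 + 0\right)} + 2713485 \left(- \frac{1}{4758897}\right) = \frac{4632}{266562 + 11} - \frac{904495}{1586299} = \frac{4632}{266573} - \frac{904495}{1586299} = - \frac{233766208667}{422864483327}$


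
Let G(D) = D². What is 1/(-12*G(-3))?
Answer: -1/108 ≈ -0.0092593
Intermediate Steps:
1/(-12*G(-3)) = 1/(-12*(-3)²) = 1/(-12*9) = 1/(-108) = -1/108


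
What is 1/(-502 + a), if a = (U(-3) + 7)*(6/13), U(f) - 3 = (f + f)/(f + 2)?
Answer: -13/6430 ≈ -0.0020218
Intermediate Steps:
U(f) = 3 + 2*f/(2 + f) (U(f) = 3 + (f + f)/(f + 2) = 3 + (2*f)/(2 + f) = 3 + 2*f/(2 + f))
a = 96/13 (a = ((6 + 5*(-3))/(2 - 3) + 7)*(6/13) = ((6 - 15)/(-1) + 7)*(6*(1/13)) = (-1*(-9) + 7)*(6/13) = (9 + 7)*(6/13) = 16*(6/13) = 96/13 ≈ 7.3846)
1/(-502 + a) = 1/(-502 + 96/13) = 1/(-6430/13) = -13/6430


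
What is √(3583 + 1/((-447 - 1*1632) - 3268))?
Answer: 30*√113821589/5347 ≈ 59.858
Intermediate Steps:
√(3583 + 1/((-447 - 1*1632) - 3268)) = √(3583 + 1/((-447 - 1632) - 3268)) = √(3583 + 1/(-2079 - 3268)) = √(3583 + 1/(-5347)) = √(3583 - 1/5347) = √(19158300/5347) = 30*√113821589/5347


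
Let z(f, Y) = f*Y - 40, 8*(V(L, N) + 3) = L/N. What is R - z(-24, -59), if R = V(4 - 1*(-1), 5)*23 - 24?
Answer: -11729/8 ≈ -1466.1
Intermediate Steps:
V(L, N) = -3 + L/(8*N) (V(L, N) = -3 + (L/N)/8 = -3 + L/(8*N))
R = -721/8 (R = (-3 + (⅛)*(4 - 1*(-1))/5)*23 - 24 = (-3 + (⅛)*(4 + 1)*(⅕))*23 - 24 = (-3 + (⅛)*5*(⅕))*23 - 24 = (-3 + ⅛)*23 - 24 = -23/8*23 - 24 = -529/8 - 24 = -721/8 ≈ -90.125)
z(f, Y) = -40 + Y*f (z(f, Y) = Y*f - 40 = -40 + Y*f)
R - z(-24, -59) = -721/8 - (-40 - 59*(-24)) = -721/8 - (-40 + 1416) = -721/8 - 1*1376 = -721/8 - 1376 = -11729/8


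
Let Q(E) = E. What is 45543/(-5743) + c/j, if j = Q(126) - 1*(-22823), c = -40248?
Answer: -1276310571/131796107 ≈ -9.6840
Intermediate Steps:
j = 22949 (j = 126 - 1*(-22823) = 126 + 22823 = 22949)
45543/(-5743) + c/j = 45543/(-5743) - 40248/22949 = 45543*(-1/5743) - 40248*1/22949 = -45543/5743 - 40248/22949 = -1276310571/131796107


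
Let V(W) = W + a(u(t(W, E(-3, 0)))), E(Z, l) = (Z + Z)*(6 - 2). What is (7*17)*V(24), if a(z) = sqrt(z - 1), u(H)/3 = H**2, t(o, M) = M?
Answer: 2856 + 119*sqrt(1727) ≈ 7801.3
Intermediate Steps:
E(Z, l) = 8*Z (E(Z, l) = (2*Z)*4 = 8*Z)
u(H) = 3*H**2
a(z) = sqrt(-1 + z)
V(W) = W + sqrt(1727) (V(W) = W + sqrt(-1 + 3*(8*(-3))**2) = W + sqrt(-1 + 3*(-24)**2) = W + sqrt(-1 + 3*576) = W + sqrt(-1 + 1728) = W + sqrt(1727))
(7*17)*V(24) = (7*17)*(24 + sqrt(1727)) = 119*(24 + sqrt(1727)) = 2856 + 119*sqrt(1727)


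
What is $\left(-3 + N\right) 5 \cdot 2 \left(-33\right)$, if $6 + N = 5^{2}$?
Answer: $-5280$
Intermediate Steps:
$N = 19$ ($N = -6 + 5^{2} = -6 + 25 = 19$)
$\left(-3 + N\right) 5 \cdot 2 \left(-33\right) = \left(-3 + 19\right) 5 \cdot 2 \left(-33\right) = 16 \cdot 10 \left(-33\right) = 160 \left(-33\right) = -5280$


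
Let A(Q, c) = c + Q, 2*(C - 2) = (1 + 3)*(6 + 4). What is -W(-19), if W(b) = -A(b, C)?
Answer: 3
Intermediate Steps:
C = 22 (C = 2 + ((1 + 3)*(6 + 4))/2 = 2 + (4*10)/2 = 2 + (½)*40 = 2 + 20 = 22)
A(Q, c) = Q + c
W(b) = -22 - b (W(b) = -(b + 22) = -(22 + b) = -22 - b)
-W(-19) = -(-22 - 1*(-19)) = -(-22 + 19) = -1*(-3) = 3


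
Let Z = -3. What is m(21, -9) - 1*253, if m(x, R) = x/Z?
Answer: -260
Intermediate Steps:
m(x, R) = -x/3 (m(x, R) = x/(-3) = x*(-1/3) = -x/3)
m(21, -9) - 1*253 = -1/3*21 - 1*253 = -7 - 253 = -260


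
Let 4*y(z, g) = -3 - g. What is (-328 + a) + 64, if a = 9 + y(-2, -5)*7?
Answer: -503/2 ≈ -251.50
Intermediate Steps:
y(z, g) = -¾ - g/4 (y(z, g) = (-3 - g)/4 = -¾ - g/4)
a = 25/2 (a = 9 + (-¾ - ¼*(-5))*7 = 9 + (-¾ + 5/4)*7 = 9 + (½)*7 = 9 + 7/2 = 25/2 ≈ 12.500)
(-328 + a) + 64 = (-328 + 25/2) + 64 = -631/2 + 64 = -503/2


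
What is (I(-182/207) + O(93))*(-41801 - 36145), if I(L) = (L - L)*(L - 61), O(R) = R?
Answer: -7248978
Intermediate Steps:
I(L) = 0 (I(L) = 0*(-61 + L) = 0)
(I(-182/207) + O(93))*(-41801 - 36145) = (0 + 93)*(-41801 - 36145) = 93*(-77946) = -7248978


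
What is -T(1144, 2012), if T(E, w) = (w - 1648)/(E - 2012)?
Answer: 13/31 ≈ 0.41935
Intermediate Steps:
T(E, w) = (-1648 + w)/(-2012 + E)
-T(1144, 2012) = -(-1648 + 2012)/(-2012 + 1144) = -364/(-868) = -(-1)*364/868 = -1*(-13/31) = 13/31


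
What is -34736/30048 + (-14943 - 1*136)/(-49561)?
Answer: -79278569/93075558 ≈ -0.85177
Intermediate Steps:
-34736/30048 + (-14943 - 1*136)/(-49561) = -34736*1/30048 + (-14943 - 136)*(-1/49561) = -2171/1878 - 15079*(-1/49561) = -2171/1878 + 15079/49561 = -79278569/93075558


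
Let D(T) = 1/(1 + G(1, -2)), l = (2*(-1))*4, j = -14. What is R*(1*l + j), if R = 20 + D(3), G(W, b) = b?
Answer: -418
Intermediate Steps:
l = -8 (l = -2*4 = -8)
D(T) = -1 (D(T) = 1/(1 - 2) = 1/(-1) = -1)
R = 19 (R = 20 - 1 = 19)
R*(1*l + j) = 19*(1*(-8) - 14) = 19*(-8 - 14) = 19*(-22) = -418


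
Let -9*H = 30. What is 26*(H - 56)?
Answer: -4628/3 ≈ -1542.7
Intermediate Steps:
H = -10/3 (H = -1/9*30 = -10/3 ≈ -3.3333)
26*(H - 56) = 26*(-10/3 - 56) = 26*(-178/3) = -4628/3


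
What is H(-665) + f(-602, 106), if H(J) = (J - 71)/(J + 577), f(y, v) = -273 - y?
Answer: 3711/11 ≈ 337.36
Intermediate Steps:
H(J) = (-71 + J)/(577 + J)
H(-665) + f(-602, 106) = (-71 - 665)/(577 - 665) + (-273 - 1*(-602)) = -736/(-88) + (-273 + 602) = -1/88*(-736) + 329 = 92/11 + 329 = 3711/11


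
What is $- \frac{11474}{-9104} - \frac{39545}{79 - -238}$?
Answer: $- \frac{178190211}{1442984} \approx -123.49$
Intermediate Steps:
$- \frac{11474}{-9104} - \frac{39545}{79 - -238} = \left(-11474\right) \left(- \frac{1}{9104}\right) - \frac{39545}{79 + 238} = \frac{5737}{4552} - \frac{39545}{317} = - \frac{178190211}{1442984}$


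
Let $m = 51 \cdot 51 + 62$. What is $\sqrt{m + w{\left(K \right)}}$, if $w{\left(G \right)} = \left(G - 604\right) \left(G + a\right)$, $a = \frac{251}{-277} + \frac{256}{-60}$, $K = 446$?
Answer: $\frac{i \sqrt{1156477275555}}{4155} \approx 258.82 i$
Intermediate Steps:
$a = - \frac{21493}{4155}$ ($a = 251 \left(- \frac{1}{277}\right) + 256 \left(- \frac{1}{60}\right) = - \frac{251}{277} - \frac{64}{15} = - \frac{21493}{4155} \approx -5.1728$)
$m = 2663$ ($m = 2601 + 62 = 2663$)
$w{\left(G \right)} = \left(-604 + G\right) \left(- \frac{21493}{4155} + G\right)$ ($w{\left(G \right)} = \left(G - 604\right) \left(G - \frac{21493}{4155}\right) = \left(-604 + G\right) \left(- \frac{21493}{4155} + G\right)$)
$\sqrt{m + w{\left(K \right)}} = \sqrt{2663 + \left(\frac{12981772}{4155} + 446^{2} - \frac{1128876398}{4155}\right)} = \sqrt{2663 + \left(\frac{12981772}{4155} + 198916 - \frac{1128876398}{4155}\right)} = \sqrt{2663 - \frac{289398646}{4155}} = \sqrt{- \frac{278333881}{4155}} = \frac{i \sqrt{1156477275555}}{4155}$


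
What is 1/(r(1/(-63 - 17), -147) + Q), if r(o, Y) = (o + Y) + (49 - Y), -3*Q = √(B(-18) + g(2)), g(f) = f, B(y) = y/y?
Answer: 940560/46069283 + 6400*√3/46069283 ≈ 0.020657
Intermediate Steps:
B(y) = 1
Q = -√3/3 (Q = -√(1 + 2)/3 = -√3/3 ≈ -0.57735)
r(o, Y) = 49 + o (r(o, Y) = (Y + o) + (49 - Y) = 49 + o)
1/(r(1/(-63 - 17), -147) + Q) = 1/((49 + 1/(-63 - 17)) - √3/3) = 1/((49 + 1/(-80)) - √3/3) = 1/((49 - 1/80) - √3/3) = 1/(3919/80 - √3/3)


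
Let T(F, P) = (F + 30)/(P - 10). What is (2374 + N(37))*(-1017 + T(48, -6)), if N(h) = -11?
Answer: -19317525/8 ≈ -2.4147e+6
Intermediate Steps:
T(F, P) = (30 + F)/(-10 + P)
(2374 + N(37))*(-1017 + T(48, -6)) = (2374 - 11)*(-1017 + (30 + 48)/(-10 - 6)) = 2363*(-1017 + 78/(-16)) = 2363*(-1017 - 1/16*78) = 2363*(-1017 - 39/8) = 2363*(-8175/8) = -19317525/8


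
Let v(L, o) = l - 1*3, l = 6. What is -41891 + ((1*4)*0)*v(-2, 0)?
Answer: -41891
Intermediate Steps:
v(L, o) = 3 (v(L, o) = 6 - 1*3 = 6 - 3 = 3)
-41891 + ((1*4)*0)*v(-2, 0) = -41891 + ((1*4)*0)*3 = -41891 + (4*0)*3 = -41891 + 0*3 = -41891 + 0 = -41891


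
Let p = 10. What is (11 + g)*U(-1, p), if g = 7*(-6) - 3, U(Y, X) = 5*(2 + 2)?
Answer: -680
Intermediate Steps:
U(Y, X) = 20 (U(Y, X) = 5*4 = 20)
g = -45 (g = -42 - 3 = -45)
(11 + g)*U(-1, p) = (11 - 45)*20 = -34*20 = -680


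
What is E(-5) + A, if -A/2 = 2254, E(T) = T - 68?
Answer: -4581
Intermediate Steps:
E(T) = -68 + T
A = -4508 (A = -2*2254 = -4508)
E(-5) + A = (-68 - 5) - 4508 = -73 - 4508 = -4581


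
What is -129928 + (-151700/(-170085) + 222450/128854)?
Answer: -284746189259347/2191613259 ≈ -1.2993e+5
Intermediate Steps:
-129928 + (-151700/(-170085) + 222450/128854) = -129928 + (-151700*(-1/170085) + 222450*(1/128854)) = -129928 + (30340/34017 + 111225/64427) = -129928 + 5738256005/2191613259 = -284746189259347/2191613259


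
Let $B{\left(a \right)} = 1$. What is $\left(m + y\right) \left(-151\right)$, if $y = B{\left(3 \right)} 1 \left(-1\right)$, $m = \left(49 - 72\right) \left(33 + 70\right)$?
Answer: $357870$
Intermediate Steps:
$m = -2369$ ($m = \left(-23\right) 103 = -2369$)
$y = -1$ ($y = 1 \cdot 1 \left(-1\right) = 1 \left(-1\right) = -1$)
$\left(m + y\right) \left(-151\right) = \left(-2369 - 1\right) \left(-151\right) = \left(-2370\right) \left(-151\right) = 357870$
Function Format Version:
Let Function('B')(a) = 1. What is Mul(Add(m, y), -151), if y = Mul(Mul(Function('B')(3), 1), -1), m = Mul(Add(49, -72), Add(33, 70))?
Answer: 357870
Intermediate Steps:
m = -2369 (m = Mul(-23, 103) = -2369)
y = -1 (y = Mul(Mul(1, 1), -1) = Mul(1, -1) = -1)
Mul(Add(m, y), -151) = Mul(Add(-2369, -1), -151) = Mul(-2370, -151) = 357870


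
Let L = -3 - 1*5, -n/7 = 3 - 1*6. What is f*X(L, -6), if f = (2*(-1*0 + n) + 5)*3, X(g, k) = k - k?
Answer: 0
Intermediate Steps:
n = 21 (n = -7*(3 - 1*6) = -7*(3 - 6) = -7*(-3) = 21)
L = -8 (L = -3 - 5 = -8)
X(g, k) = 0
f = 141 (f = (2*(-1*0 + 21) + 5)*3 = (2*(0 + 21) + 5)*3 = (2*21 + 5)*3 = (42 + 5)*3 = 47*3 = 141)
f*X(L, -6) = 141*0 = 0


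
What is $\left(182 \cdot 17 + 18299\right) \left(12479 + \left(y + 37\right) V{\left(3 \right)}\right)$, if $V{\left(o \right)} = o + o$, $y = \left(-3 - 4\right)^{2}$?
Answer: $278002035$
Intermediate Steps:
$y = 49$ ($y = \left(-7\right)^{2} = 49$)
$V{\left(o \right)} = 2 o$
$\left(182 \cdot 17 + 18299\right) \left(12479 + \left(y + 37\right) V{\left(3 \right)}\right) = \left(182 \cdot 17 + 18299\right) \left(12479 + \left(49 + 37\right) 2 \cdot 3\right) = \left(3094 + 18299\right) \left(12479 + 86 \cdot 6\right) = 21393 \left(12479 + 516\right) = 21393 \cdot 12995 = 278002035$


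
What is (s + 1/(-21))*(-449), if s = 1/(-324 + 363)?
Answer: 898/91 ≈ 9.8681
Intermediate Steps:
s = 1/39 ≈ 0.025641
(s + 1/(-21))*(-449) = (1/39 + 1/(-21))*(-449) = (1/39 - 1/21)*(-449) = -2/91*(-449) = 898/91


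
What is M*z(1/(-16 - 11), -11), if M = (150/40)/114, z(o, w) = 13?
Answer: 65/152 ≈ 0.42763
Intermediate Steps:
M = 5/152 (M = (150*(1/40))*(1/114) = (15/4)*(1/114) = 5/152 ≈ 0.032895)
M*z(1/(-16 - 11), -11) = (5/152)*13 = 65/152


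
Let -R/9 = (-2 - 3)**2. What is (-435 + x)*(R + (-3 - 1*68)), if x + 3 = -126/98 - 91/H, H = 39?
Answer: 2745104/21 ≈ 1.3072e+5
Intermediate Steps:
R = -225 (R = -9*(-2 - 3)**2 = -9*(-5)**2 = -9*25 = -225)
x = -139/21 (x = -3 + (-126/98 - 91/39) = -3 + (-126*1/98 - 91*1/39) = -3 + (-9/7 - 7/3) = -3 - 76/21 = -139/21 ≈ -6.6190)
(-435 + x)*(R + (-3 - 1*68)) = (-435 - 139/21)*(-225 + (-3 - 1*68)) = -9274*(-225 + (-3 - 68))/21 = -9274*(-225 - 71)/21 = -9274/21*(-296) = 2745104/21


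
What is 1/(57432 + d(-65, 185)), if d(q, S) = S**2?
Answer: 1/91657 ≈ 1.0910e-5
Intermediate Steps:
1/(57432 + d(-65, 185)) = 1/(57432 + 185**2) = 1/(57432 + 34225) = 1/91657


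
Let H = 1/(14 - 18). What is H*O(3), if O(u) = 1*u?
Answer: -3/4 ≈ -0.75000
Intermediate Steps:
O(u) = u
H = -1/4 (H = 1/(-4) = -1/4 ≈ -0.25000)
H*O(3) = -1/4*3 = -3/4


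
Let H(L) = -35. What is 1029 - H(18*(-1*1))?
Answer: 1064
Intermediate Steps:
1029 - H(18*(-1*1)) = 1029 - 1*(-35) = 1029 + 35 = 1064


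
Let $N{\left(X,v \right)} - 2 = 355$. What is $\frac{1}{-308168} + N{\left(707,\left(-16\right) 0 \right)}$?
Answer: $\frac{110015975}{308168} \approx 357.0$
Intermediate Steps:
$N{\left(X,v \right)} = 357$ ($N{\left(X,v \right)} = 2 + 355 = 357$)
$\frac{1}{-308168} + N{\left(707,\left(-16\right) 0 \right)} = \frac{1}{-308168} + 357 = - \frac{1}{308168} + 357 = \frac{110015975}{308168}$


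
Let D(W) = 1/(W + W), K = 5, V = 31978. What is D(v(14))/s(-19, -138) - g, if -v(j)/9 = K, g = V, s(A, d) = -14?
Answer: -40292279/1260 ≈ -31978.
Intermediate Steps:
g = 31978
v(j) = -45 (v(j) = -9*5 = -45)
D(W) = 1/(2*W)
D(v(14))/s(-19, -138) - g = ((½)/(-45))/(-14) - 1*31978 = ((½)*(-1/45))*(-1/14) - 31978 = -1/90*(-1/14) - 31978 = 1/1260 - 31978 = -40292279/1260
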